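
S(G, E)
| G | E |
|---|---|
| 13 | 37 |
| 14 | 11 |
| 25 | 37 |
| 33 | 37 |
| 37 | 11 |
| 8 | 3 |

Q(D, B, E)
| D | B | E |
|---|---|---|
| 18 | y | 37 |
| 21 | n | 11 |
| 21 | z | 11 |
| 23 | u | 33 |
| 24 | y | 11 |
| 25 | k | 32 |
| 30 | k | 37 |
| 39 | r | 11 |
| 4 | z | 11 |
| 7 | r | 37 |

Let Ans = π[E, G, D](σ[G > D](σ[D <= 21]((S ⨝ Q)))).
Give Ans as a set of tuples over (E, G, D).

S ⋈ Q (natural join on E): {(13, 37, 18, y), (13, 37, 30, k), (13, 37, 7, r), (14, 11, 21, n), (14, 11, 21, z), (14, 11, 24, y), (14, 11, 39, r), (14, 11, 4, z), (25, 37, 18, y), (25, 37, 30, k), (25, 37, 7, r), (33, 37, 18, y), (33, 37, 30, k), (33, 37, 7, r), (37, 11, 21, n), (37, 11, 21, z), (37, 11, 24, y), (37, 11, 39, r), (37, 11, 4, z)}
Filtering on D <= 21 leaves {(13, 37, 18, y), (13, 37, 7, r), (14, 11, 21, n), (14, 11, 21, z), (14, 11, 4, z), (25, 37, 18, y), (25, 37, 7, r), (33, 37, 18, y), (33, 37, 7, r), (37, 11, 21, n), (37, 11, 21, z), (37, 11, 4, z)}.
Filtering on G > D leaves {(13, 37, 7, r), (14, 11, 4, z), (25, 37, 18, y), (25, 37, 7, r), (33, 37, 18, y), (33, 37, 7, r), (37, 11, 21, n), (37, 11, 21, z), (37, 11, 4, z)}.
π_{E, G, D} gives {(11, 14, 4), (11, 37, 21), (11, 37, 4), (37, 13, 7), (37, 25, 18), (37, 25, 7), (37, 33, 18), (37, 33, 7)} (1 duplicate(s) eliminated).

{(11, 14, 4), (11, 37, 21), (11, 37, 4), (37, 13, 7), (37, 25, 18), (37, 25, 7), (37, 33, 18), (37, 33, 7)}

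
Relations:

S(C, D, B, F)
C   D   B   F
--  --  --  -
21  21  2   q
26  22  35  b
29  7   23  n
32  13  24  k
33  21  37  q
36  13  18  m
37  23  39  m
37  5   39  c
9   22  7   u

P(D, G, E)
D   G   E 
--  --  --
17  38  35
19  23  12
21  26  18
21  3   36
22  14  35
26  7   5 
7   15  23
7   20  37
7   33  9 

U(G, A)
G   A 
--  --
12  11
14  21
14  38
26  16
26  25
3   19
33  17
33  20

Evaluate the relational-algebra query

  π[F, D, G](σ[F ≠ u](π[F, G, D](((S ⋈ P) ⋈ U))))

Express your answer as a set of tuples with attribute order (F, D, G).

{(b, 22, 14), (n, 7, 33), (q, 21, 26), (q, 21, 3)}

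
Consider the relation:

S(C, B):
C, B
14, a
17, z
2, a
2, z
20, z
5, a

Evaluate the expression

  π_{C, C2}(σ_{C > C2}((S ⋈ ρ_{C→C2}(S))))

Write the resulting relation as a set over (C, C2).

{(14, 2), (14, 5), (17, 2), (20, 17), (20, 2), (5, 2)}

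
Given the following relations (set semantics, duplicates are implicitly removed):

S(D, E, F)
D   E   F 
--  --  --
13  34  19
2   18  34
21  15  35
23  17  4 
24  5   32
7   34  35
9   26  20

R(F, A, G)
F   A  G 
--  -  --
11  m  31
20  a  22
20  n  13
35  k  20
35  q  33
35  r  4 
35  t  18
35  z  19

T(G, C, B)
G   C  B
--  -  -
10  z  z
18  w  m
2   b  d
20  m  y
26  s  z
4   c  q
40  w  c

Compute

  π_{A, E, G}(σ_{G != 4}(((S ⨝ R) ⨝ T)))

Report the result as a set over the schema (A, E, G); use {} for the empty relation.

Joining S and R on F yields {(21, 15, 35, k, 20), (21, 15, 35, q, 33), (21, 15, 35, r, 4), (21, 15, 35, t, 18), (21, 15, 35, z, 19), (7, 34, 35, k, 20), (7, 34, 35, q, 33), (7, 34, 35, r, 4), (7, 34, 35, t, 18), (7, 34, 35, z, 19), (9, 26, 20, a, 22), (9, 26, 20, n, 13)}.
Joining (S ⨝ R) and T on G yields {(21, 15, 35, k, 20, m, y), (21, 15, 35, r, 4, c, q), (21, 15, 35, t, 18, w, m), (7, 34, 35, k, 20, m, y), (7, 34, 35, r, 4, c, q), (7, 34, 35, t, 18, w, m)}.
Filtering on G != 4 leaves {(21, 15, 35, k, 20, m, y), (21, 15, 35, t, 18, w, m), (7, 34, 35, k, 20, m, y), (7, 34, 35, t, 18, w, m)}.
π_{A, E, G} gives {(k, 15, 20), (k, 34, 20), (t, 15, 18), (t, 34, 18)}.

{(k, 15, 20), (k, 34, 20), (t, 15, 18), (t, 34, 18)}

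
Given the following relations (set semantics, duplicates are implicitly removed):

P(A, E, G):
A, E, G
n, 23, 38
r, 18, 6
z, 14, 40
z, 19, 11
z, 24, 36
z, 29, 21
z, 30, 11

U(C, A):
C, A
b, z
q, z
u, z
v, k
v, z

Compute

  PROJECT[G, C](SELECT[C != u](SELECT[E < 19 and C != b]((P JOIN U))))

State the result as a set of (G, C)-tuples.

{(40, q), (40, v)}

P ⋈ U (natural join on A): {(z, 14, 40, b), (z, 14, 40, q), (z, 14, 40, u), (z, 14, 40, v), (z, 19, 11, b), (z, 19, 11, q), (z, 19, 11, u), (z, 19, 11, v), (z, 24, 36, b), (z, 24, 36, q), (z, 24, 36, u), (z, 24, 36, v), (z, 29, 21, b), (z, 29, 21, q), (z, 29, 21, u), (z, 29, 21, v), (z, 30, 11, b), (z, 30, 11, q), (z, 30, 11, u), (z, 30, 11, v)}
Filtering on E < 19 and C != b leaves {(z, 14, 40, q), (z, 14, 40, u), (z, 14, 40, v)}.
Filtering on C != u leaves {(z, 14, 40, q), (z, 14, 40, v)}.
π[G, C]: project onto (G, C) → {(40, q), (40, v)}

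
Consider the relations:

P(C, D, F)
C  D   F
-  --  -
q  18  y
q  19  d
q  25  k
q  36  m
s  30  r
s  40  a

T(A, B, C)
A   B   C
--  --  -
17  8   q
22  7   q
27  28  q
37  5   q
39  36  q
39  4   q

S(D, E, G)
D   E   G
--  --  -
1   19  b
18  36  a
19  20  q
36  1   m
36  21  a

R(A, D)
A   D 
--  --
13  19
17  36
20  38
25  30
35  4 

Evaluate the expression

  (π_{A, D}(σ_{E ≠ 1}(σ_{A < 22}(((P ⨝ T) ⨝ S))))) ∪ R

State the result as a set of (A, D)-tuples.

P ⋈ T (natural join on C): {(q, 18, y, 17, 8), (q, 18, y, 22, 7), (q, 18, y, 27, 28), (q, 18, y, 37, 5), (q, 18, y, 39, 36), (q, 18, y, 39, 4), (q, 19, d, 17, 8), (q, 19, d, 22, 7), (q, 19, d, 27, 28), (q, 19, d, 37, 5), (q, 19, d, 39, 36), (q, 19, d, 39, 4), (q, 25, k, 17, 8), (q, 25, k, 22, 7), (q, 25, k, 27, 28), (q, 25, k, 37, 5), (q, 25, k, 39, 36), (q, 25, k, 39, 4), (q, 36, m, 17, 8), (q, 36, m, 22, 7), (q, 36, m, 27, 28), (q, 36, m, 37, 5), (q, 36, m, 39, 36), (q, 36, m, 39, 4)}
(P ⨝ T) ⋈ S (natural join on D): {(q, 18, y, 17, 8, 36, a), (q, 18, y, 22, 7, 36, a), (q, 18, y, 27, 28, 36, a), (q, 18, y, 37, 5, 36, a), (q, 18, y, 39, 36, 36, a), (q, 18, y, 39, 4, 36, a), (q, 19, d, 17, 8, 20, q), (q, 19, d, 22, 7, 20, q), (q, 19, d, 27, 28, 20, q), (q, 19, d, 37, 5, 20, q), (q, 19, d, 39, 36, 20, q), (q, 19, d, 39, 4, 20, q), (q, 36, m, 17, 8, 1, m), (q, 36, m, 17, 8, 21, a), (q, 36, m, 22, 7, 1, m), (q, 36, m, 22, 7, 21, a), (q, 36, m, 27, 28, 1, m), (q, 36, m, 27, 28, 21, a), (q, 36, m, 37, 5, 1, m), (q, 36, m, 37, 5, 21, a), (q, 36, m, 39, 36, 1, m), (q, 36, m, 39, 36, 21, a), (q, 36, m, 39, 4, 1, m), (q, 36, m, 39, 4, 21, a)}
Selection A < 22: {(q, 18, y, 17, 8, 36, a), (q, 19, d, 17, 8, 20, q), (q, 36, m, 17, 8, 1, m), (q, 36, m, 17, 8, 21, a)}
Selection E ≠ 1: {(q, 18, y, 17, 8, 36, a), (q, 19, d, 17, 8, 20, q), (q, 36, m, 17, 8, 21, a)}
π_{A, D} gives {(17, 18), (17, 19), (17, 36)}.
Taking the union: {(13, 19), (17, 18), (17, 19), (17, 36), (20, 38), (25, 30), (35, 4)}

{(13, 19), (17, 18), (17, 19), (17, 36), (20, 38), (25, 30), (35, 4)}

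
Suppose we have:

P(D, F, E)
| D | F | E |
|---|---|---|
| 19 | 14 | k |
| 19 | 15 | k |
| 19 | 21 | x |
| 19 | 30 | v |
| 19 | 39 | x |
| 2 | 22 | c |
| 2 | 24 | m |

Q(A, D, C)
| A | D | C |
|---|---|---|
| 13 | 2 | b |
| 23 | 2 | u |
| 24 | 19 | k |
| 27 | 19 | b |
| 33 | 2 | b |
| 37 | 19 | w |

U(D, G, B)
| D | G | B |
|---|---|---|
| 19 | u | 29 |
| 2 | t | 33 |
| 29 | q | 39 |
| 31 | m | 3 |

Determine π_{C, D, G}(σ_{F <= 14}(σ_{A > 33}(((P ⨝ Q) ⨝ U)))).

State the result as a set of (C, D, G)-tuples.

Natural join on D: {(19, 14, k, 24, k), (19, 14, k, 27, b), (19, 14, k, 37, w), (19, 15, k, 24, k), (19, 15, k, 27, b), (19, 15, k, 37, w), (19, 21, x, 24, k), (19, 21, x, 27, b), (19, 21, x, 37, w), (19, 30, v, 24, k), (19, 30, v, 27, b), (19, 30, v, 37, w), (19, 39, x, 24, k), (19, 39, x, 27, b), (19, 39, x, 37, w), (2, 22, c, 13, b), (2, 22, c, 23, u), (2, 22, c, 33, b), (2, 24, m, 13, b), (2, 24, m, 23, u), (2, 24, m, 33, b)}
Natural join on D: {(19, 14, k, 24, k, u, 29), (19, 14, k, 27, b, u, 29), (19, 14, k, 37, w, u, 29), (19, 15, k, 24, k, u, 29), (19, 15, k, 27, b, u, 29), (19, 15, k, 37, w, u, 29), (19, 21, x, 24, k, u, 29), (19, 21, x, 27, b, u, 29), (19, 21, x, 37, w, u, 29), (19, 30, v, 24, k, u, 29), (19, 30, v, 27, b, u, 29), (19, 30, v, 37, w, u, 29), (19, 39, x, 24, k, u, 29), (19, 39, x, 27, b, u, 29), (19, 39, x, 37, w, u, 29), (2, 22, c, 13, b, t, 33), (2, 22, c, 23, u, t, 33), (2, 22, c, 33, b, t, 33), (2, 24, m, 13, b, t, 33), (2, 24, m, 23, u, t, 33), (2, 24, m, 33, b, t, 33)}
Selection A > 33: {(19, 14, k, 37, w, u, 29), (19, 15, k, 37, w, u, 29), (19, 21, x, 37, w, u, 29), (19, 30, v, 37, w, u, 29), (19, 39, x, 37, w, u, 29)}
Selection F <= 14: {(19, 14, k, 37, w, u, 29)}
Projecting to C, D, G: {(w, 19, u)}

{(w, 19, u)}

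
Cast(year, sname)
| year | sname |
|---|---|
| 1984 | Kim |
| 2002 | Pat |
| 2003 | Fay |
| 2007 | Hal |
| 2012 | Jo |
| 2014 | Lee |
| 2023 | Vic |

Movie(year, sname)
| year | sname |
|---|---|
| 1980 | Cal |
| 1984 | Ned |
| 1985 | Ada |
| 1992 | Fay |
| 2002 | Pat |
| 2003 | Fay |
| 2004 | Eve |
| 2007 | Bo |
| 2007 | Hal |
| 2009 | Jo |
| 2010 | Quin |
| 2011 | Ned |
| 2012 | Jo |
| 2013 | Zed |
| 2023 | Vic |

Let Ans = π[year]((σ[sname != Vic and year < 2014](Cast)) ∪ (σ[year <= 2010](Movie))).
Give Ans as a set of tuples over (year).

σ[sname != Vic and year < 2014]: keep tuples satisfying sname != Vic and year < 2014 → {(1984, Kim), (2002, Pat), (2003, Fay), (2007, Hal), (2012, Jo)}
σ[year <= 2010]: keep tuples satisfying year <= 2010 → {(1980, Cal), (1984, Ned), (1985, Ada), (1992, Fay), (2002, Pat), (2003, Fay), (2004, Eve), (2007, Bo), (2007, Hal), (2009, Jo), (2010, Quin)}
Union: {(1984, Kim), (2002, Pat), (2003, Fay), (2007, Hal), (2012, Jo)} with {(1980, Cal), (1984, Ned), (1985, Ada), (1992, Fay), (2002, Pat), (2003, Fay), (2004, Eve), (2007, Bo), (2007, Hal), (2009, Jo), (2010, Quin)} → {(1980, Cal), (1984, Kim), (1984, Ned), (1985, Ada), (1992, Fay), (2002, Pat), (2003, Fay), (2004, Eve), (2007, Bo), (2007, Hal), (2009, Jo), (2010, Quin), (2012, Jo)}
Keep only column(s) year (2 duplicate(s) eliminated): {1980, 1984, 1985, 1992, 2002, 2003, 2004, 2007, 2009, 2010, 2012}

{1980, 1984, 1985, 1992, 2002, 2003, 2004, 2007, 2009, 2010, 2012}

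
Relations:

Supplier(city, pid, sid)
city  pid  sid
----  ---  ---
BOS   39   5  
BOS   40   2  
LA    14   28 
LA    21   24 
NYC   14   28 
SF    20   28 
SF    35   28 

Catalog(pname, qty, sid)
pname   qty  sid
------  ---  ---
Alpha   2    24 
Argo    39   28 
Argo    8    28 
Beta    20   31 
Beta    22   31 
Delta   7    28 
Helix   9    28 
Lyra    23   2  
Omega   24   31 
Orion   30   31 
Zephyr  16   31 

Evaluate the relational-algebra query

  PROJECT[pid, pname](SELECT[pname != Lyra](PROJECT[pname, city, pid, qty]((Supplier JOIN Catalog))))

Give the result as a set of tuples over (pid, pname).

{(14, Argo), (14, Delta), (14, Helix), (20, Argo), (20, Delta), (20, Helix), (21, Alpha), (35, Argo), (35, Delta), (35, Helix)}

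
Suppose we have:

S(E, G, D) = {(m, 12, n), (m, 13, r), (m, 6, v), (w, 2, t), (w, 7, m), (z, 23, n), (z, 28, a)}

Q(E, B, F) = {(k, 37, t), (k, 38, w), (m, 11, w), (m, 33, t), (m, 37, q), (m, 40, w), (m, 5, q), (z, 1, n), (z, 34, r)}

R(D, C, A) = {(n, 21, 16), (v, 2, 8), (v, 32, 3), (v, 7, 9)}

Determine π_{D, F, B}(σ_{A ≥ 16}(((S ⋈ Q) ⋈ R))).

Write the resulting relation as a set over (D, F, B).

Joining S and Q on E yields {(m, 12, n, 11, w), (m, 12, n, 33, t), (m, 12, n, 37, q), (m, 12, n, 40, w), (m, 12, n, 5, q), (m, 13, r, 11, w), (m, 13, r, 33, t), (m, 13, r, 37, q), (m, 13, r, 40, w), (m, 13, r, 5, q), (m, 6, v, 11, w), (m, 6, v, 33, t), (m, 6, v, 37, q), (m, 6, v, 40, w), (m, 6, v, 5, q), (z, 23, n, 1, n), (z, 23, n, 34, r), (z, 28, a, 1, n), (z, 28, a, 34, r)}.
Joining (S ⋈ Q) and R on D yields {(m, 12, n, 11, w, 21, 16), (m, 12, n, 33, t, 21, 16), (m, 12, n, 37, q, 21, 16), (m, 12, n, 40, w, 21, 16), (m, 12, n, 5, q, 21, 16), (m, 6, v, 11, w, 2, 8), (m, 6, v, 11, w, 32, 3), (m, 6, v, 11, w, 7, 9), (m, 6, v, 33, t, 2, 8), (m, 6, v, 33, t, 32, 3), (m, 6, v, 33, t, 7, 9), (m, 6, v, 37, q, 2, 8), (m, 6, v, 37, q, 32, 3), (m, 6, v, 37, q, 7, 9), (m, 6, v, 40, w, 2, 8), (m, 6, v, 40, w, 32, 3), (m, 6, v, 40, w, 7, 9), (m, 6, v, 5, q, 2, 8), (m, 6, v, 5, q, 32, 3), (m, 6, v, 5, q, 7, 9), (z, 23, n, 1, n, 21, 16), (z, 23, n, 34, r, 21, 16)}.
σ[A ≥ 16]: keep tuples satisfying A ≥ 16 → {(m, 12, n, 11, w, 21, 16), (m, 12, n, 33, t, 21, 16), (m, 12, n, 37, q, 21, 16), (m, 12, n, 40, w, 21, 16), (m, 12, n, 5, q, 21, 16), (z, 23, n, 1, n, 21, 16), (z, 23, n, 34, r, 21, 16)}
Keep only column(s) D, F, B: {(n, n, 1), (n, q, 37), (n, q, 5), (n, r, 34), (n, t, 33), (n, w, 11), (n, w, 40)}

{(n, n, 1), (n, q, 37), (n, q, 5), (n, r, 34), (n, t, 33), (n, w, 11), (n, w, 40)}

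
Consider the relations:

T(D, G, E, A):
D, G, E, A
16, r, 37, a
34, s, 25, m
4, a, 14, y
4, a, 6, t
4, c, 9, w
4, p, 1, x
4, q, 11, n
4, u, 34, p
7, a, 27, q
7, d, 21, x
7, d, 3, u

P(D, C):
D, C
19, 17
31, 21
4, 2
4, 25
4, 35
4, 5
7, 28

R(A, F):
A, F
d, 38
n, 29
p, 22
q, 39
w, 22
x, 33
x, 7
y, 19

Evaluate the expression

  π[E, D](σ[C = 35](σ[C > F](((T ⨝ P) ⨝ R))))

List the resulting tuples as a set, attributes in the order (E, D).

{(1, 4), (11, 4), (14, 4), (34, 4), (9, 4)}

Joining T and P on D yields {(4, a, 14, y, 2), (4, a, 14, y, 25), (4, a, 14, y, 35), (4, a, 14, y, 5), (4, a, 6, t, 2), (4, a, 6, t, 25), (4, a, 6, t, 35), (4, a, 6, t, 5), (4, c, 9, w, 2), (4, c, 9, w, 25), (4, c, 9, w, 35), (4, c, 9, w, 5), (4, p, 1, x, 2), (4, p, 1, x, 25), (4, p, 1, x, 35), (4, p, 1, x, 5), (4, q, 11, n, 2), (4, q, 11, n, 25), (4, q, 11, n, 35), (4, q, 11, n, 5), (4, u, 34, p, 2), (4, u, 34, p, 25), (4, u, 34, p, 35), (4, u, 34, p, 5), (7, a, 27, q, 28), (7, d, 21, x, 28), (7, d, 3, u, 28)}.
Joining (T ⨝ P) and R on A yields {(4, a, 14, y, 2, 19), (4, a, 14, y, 25, 19), (4, a, 14, y, 35, 19), (4, a, 14, y, 5, 19), (4, c, 9, w, 2, 22), (4, c, 9, w, 25, 22), (4, c, 9, w, 35, 22), (4, c, 9, w, 5, 22), (4, p, 1, x, 2, 33), (4, p, 1, x, 2, 7), (4, p, 1, x, 25, 33), (4, p, 1, x, 25, 7), (4, p, 1, x, 35, 33), (4, p, 1, x, 35, 7), (4, p, 1, x, 5, 33), (4, p, 1, x, 5, 7), (4, q, 11, n, 2, 29), (4, q, 11, n, 25, 29), (4, q, 11, n, 35, 29), (4, q, 11, n, 5, 29), (4, u, 34, p, 2, 22), (4, u, 34, p, 25, 22), (4, u, 34, p, 35, 22), (4, u, 34, p, 5, 22), (7, a, 27, q, 28, 39), (7, d, 21, x, 28, 33), (7, d, 21, x, 28, 7)}.
Filtering on C > F leaves {(4, a, 14, y, 25, 19), (4, a, 14, y, 35, 19), (4, c, 9, w, 25, 22), (4, c, 9, w, 35, 22), (4, p, 1, x, 25, 7), (4, p, 1, x, 35, 33), (4, p, 1, x, 35, 7), (4, q, 11, n, 35, 29), (4, u, 34, p, 25, 22), (4, u, 34, p, 35, 22), (7, d, 21, x, 28, 7)}.
Filtering on C = 35 leaves {(4, a, 14, y, 35, 19), (4, c, 9, w, 35, 22), (4, p, 1, x, 35, 33), (4, p, 1, x, 35, 7), (4, q, 11, n, 35, 29), (4, u, 34, p, 35, 22)}.
Projecting to E, D (1 duplicate(s) eliminated): {(1, 4), (11, 4), (14, 4), (34, 4), (9, 4)}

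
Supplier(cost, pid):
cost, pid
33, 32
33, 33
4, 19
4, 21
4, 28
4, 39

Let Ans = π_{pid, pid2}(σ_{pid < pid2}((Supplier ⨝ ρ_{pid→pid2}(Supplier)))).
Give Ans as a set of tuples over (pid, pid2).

ρ[pid→pid2]: schema becomes (cost, pid2); tuples unchanged.
Natural join on cost: {(33, 32, 32), (33, 32, 33), (33, 33, 32), (33, 33, 33), (4, 19, 19), (4, 19, 21), (4, 19, 28), (4, 19, 39), (4, 21, 19), (4, 21, 21), (4, 21, 28), (4, 21, 39), (4, 28, 19), (4, 28, 21), (4, 28, 28), (4, 28, 39), (4, 39, 19), (4, 39, 21), (4, 39, 28), (4, 39, 39)}
Selection pid < pid2: {(33, 32, 33), (4, 19, 21), (4, 19, 28), (4, 19, 39), (4, 21, 28), (4, 21, 39), (4, 28, 39)}
Projecting to pid, pid2: {(19, 21), (19, 28), (19, 39), (21, 28), (21, 39), (28, 39), (32, 33)}

{(19, 21), (19, 28), (19, 39), (21, 28), (21, 39), (28, 39), (32, 33)}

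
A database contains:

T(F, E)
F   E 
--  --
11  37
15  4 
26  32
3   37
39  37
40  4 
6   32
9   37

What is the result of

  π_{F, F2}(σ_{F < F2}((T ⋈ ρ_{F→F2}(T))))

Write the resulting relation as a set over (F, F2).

{(11, 39), (15, 40), (3, 11), (3, 39), (3, 9), (6, 26), (9, 11), (9, 39)}

ρ[F→F2]: schema becomes (F2, E); tuples unchanged.
Joining T and ρ_{F→F2}(T) on E yields {(11, 37, 11), (11, 37, 3), (11, 37, 39), (11, 37, 9), (15, 4, 15), (15, 4, 40), (26, 32, 26), (26, 32, 6), (3, 37, 11), (3, 37, 3), (3, 37, 39), (3, 37, 9), (39, 37, 11), (39, 37, 3), (39, 37, 39), (39, 37, 9), (40, 4, 15), (40, 4, 40), (6, 32, 26), (6, 32, 6), (9, 37, 11), (9, 37, 3), (9, 37, 39), (9, 37, 9)}.
Filtering on F < F2 leaves {(11, 37, 39), (15, 4, 40), (3, 37, 11), (3, 37, 39), (3, 37, 9), (6, 32, 26), (9, 37, 11), (9, 37, 39)}.
π_{F, F2} gives {(11, 39), (15, 40), (3, 11), (3, 39), (3, 9), (6, 26), (9, 11), (9, 39)}.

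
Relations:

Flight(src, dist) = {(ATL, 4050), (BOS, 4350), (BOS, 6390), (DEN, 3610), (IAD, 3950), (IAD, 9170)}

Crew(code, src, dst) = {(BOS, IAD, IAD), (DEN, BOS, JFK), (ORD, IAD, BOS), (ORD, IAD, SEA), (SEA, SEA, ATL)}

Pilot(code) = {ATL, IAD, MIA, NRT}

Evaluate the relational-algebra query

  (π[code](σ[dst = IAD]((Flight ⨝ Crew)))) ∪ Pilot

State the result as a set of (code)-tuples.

Joining Flight and Crew on src yields {(BOS, 4350, DEN, JFK), (BOS, 6390, DEN, JFK), (IAD, 3950, BOS, IAD), (IAD, 3950, ORD, BOS), (IAD, 3950, ORD, SEA), (IAD, 9170, BOS, IAD), (IAD, 9170, ORD, BOS), (IAD, 9170, ORD, SEA)}.
Selection dst = IAD: {(IAD, 3950, BOS, IAD), (IAD, 9170, BOS, IAD)}
Projecting to code (1 duplicate(s) eliminated): {BOS}
Taking the union: {ATL, BOS, IAD, MIA, NRT}

{ATL, BOS, IAD, MIA, NRT}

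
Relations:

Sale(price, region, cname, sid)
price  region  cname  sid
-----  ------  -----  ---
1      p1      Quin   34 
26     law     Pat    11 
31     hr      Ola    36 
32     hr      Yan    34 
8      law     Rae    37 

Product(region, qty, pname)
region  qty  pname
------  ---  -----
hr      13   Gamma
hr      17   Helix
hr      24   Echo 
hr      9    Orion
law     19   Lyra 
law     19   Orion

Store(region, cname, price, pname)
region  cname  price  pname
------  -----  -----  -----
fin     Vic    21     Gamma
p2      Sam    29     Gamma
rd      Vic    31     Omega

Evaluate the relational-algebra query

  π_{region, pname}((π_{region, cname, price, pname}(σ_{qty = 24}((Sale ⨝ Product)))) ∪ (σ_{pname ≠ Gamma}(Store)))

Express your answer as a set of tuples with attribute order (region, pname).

Natural join on region: {(26, law, Pat, 11, 19, Lyra), (26, law, Pat, 11, 19, Orion), (31, hr, Ola, 36, 13, Gamma), (31, hr, Ola, 36, 17, Helix), (31, hr, Ola, 36, 24, Echo), (31, hr, Ola, 36, 9, Orion), (32, hr, Yan, 34, 13, Gamma), (32, hr, Yan, 34, 17, Helix), (32, hr, Yan, 34, 24, Echo), (32, hr, Yan, 34, 9, Orion), (8, law, Rae, 37, 19, Lyra), (8, law, Rae, 37, 19, Orion)}
Selection qty = 24: {(31, hr, Ola, 36, 24, Echo), (32, hr, Yan, 34, 24, Echo)}
π[region, cname, price, pname]: project onto (region, cname, price, pname) → {(hr, Ola, 31, Echo), (hr, Yan, 32, Echo)}
Selection pname ≠ Gamma: {(rd, Vic, 31, Omega)}
Set union of the two operands is {(hr, Ola, 31, Echo), (hr, Yan, 32, Echo), (rd, Vic, 31, Omega)}.
π[region, pname]: project onto (region, pname) (1 duplicate(s) eliminated) → {(hr, Echo), (rd, Omega)}

{(hr, Echo), (rd, Omega)}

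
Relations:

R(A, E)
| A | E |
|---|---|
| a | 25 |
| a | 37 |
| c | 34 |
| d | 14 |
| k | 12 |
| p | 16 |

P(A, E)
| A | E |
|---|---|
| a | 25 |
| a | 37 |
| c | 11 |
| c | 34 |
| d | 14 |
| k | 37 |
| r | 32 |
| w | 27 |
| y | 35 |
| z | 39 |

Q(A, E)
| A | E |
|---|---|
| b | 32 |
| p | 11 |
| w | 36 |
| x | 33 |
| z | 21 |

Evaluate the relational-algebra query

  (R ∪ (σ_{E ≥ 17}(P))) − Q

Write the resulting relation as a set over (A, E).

{(a, 25), (a, 37), (c, 34), (d, 14), (k, 12), (k, 37), (p, 16), (r, 32), (w, 27), (y, 35), (z, 39)}

Filtering on E ≥ 17 leaves {(a, 25), (a, 37), (c, 34), (k, 37), (r, 32), (w, 27), (y, 35), (z, 39)}.
Union: {(a, 25), (a, 37), (c, 34), (d, 14), (k, 12), (p, 16)} with {(a, 25), (a, 37), (c, 34), (k, 37), (r, 32), (w, 27), (y, 35), (z, 39)} → {(a, 25), (a, 37), (c, 34), (d, 14), (k, 12), (k, 37), (p, 16), (r, 32), (w, 27), (y, 35), (z, 39)}
Difference: {(a, 25), (a, 37), (c, 34), (d, 14), (k, 12), (k, 37), (p, 16), (r, 32), (w, 27), (y, 35), (z, 39)} with {(b, 32), (p, 11), (w, 36), (x, 33), (z, 21)} → {(a, 25), (a, 37), (c, 34), (d, 14), (k, 12), (k, 37), (p, 16), (r, 32), (w, 27), (y, 35), (z, 39)}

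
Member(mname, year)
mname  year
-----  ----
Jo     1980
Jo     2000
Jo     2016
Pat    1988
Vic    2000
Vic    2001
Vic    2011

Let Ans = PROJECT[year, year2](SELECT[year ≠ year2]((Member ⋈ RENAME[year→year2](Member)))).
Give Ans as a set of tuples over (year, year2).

{(1980, 2000), (1980, 2016), (2000, 1980), (2000, 2001), (2000, 2011), (2000, 2016), (2001, 2000), (2001, 2011), (2011, 2000), (2011, 2001), (2016, 1980), (2016, 2000)}

ρ[year→year2]: schema becomes (mname, year2); tuples unchanged.
Joining Member and RENAME[year→year2](Member) on mname yields {(Jo, 1980, 1980), (Jo, 1980, 2000), (Jo, 1980, 2016), (Jo, 2000, 1980), (Jo, 2000, 2000), (Jo, 2000, 2016), (Jo, 2016, 1980), (Jo, 2016, 2000), (Jo, 2016, 2016), (Pat, 1988, 1988), (Vic, 2000, 2000), (Vic, 2000, 2001), (Vic, 2000, 2011), (Vic, 2001, 2000), (Vic, 2001, 2001), (Vic, 2001, 2011), (Vic, 2011, 2000), (Vic, 2011, 2001), (Vic, 2011, 2011)}.
Apply σ_{year ≠ year2}; surviving tuples: {(Jo, 1980, 2000), (Jo, 1980, 2016), (Jo, 2000, 1980), (Jo, 2000, 2016), (Jo, 2016, 1980), (Jo, 2016, 2000), (Vic, 2000, 2001), (Vic, 2000, 2011), (Vic, 2001, 2000), (Vic, 2001, 2011), (Vic, 2011, 2000), (Vic, 2011, 2001)}
Projecting to year, year2: {(1980, 2000), (1980, 2016), (2000, 1980), (2000, 2001), (2000, 2011), (2000, 2016), (2001, 2000), (2001, 2011), (2011, 2000), (2011, 2001), (2016, 1980), (2016, 2000)}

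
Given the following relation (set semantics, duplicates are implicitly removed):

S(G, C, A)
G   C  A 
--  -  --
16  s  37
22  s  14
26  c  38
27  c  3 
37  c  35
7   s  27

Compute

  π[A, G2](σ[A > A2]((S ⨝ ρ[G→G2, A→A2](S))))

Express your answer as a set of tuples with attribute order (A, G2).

ρ[G→G2, A→A2]: schema becomes (G2, C, A2); tuples unchanged.
Joining S and ρ[G→G2, A→A2](S) on C yields {(16, s, 37, 16, 37), (16, s, 37, 22, 14), (16, s, 37, 7, 27), (22, s, 14, 16, 37), (22, s, 14, 22, 14), (22, s, 14, 7, 27), (26, c, 38, 26, 38), (26, c, 38, 27, 3), (26, c, 38, 37, 35), (27, c, 3, 26, 38), (27, c, 3, 27, 3), (27, c, 3, 37, 35), (37, c, 35, 26, 38), (37, c, 35, 27, 3), (37, c, 35, 37, 35), (7, s, 27, 16, 37), (7, s, 27, 22, 14), (7, s, 27, 7, 27)}.
Filtering on A > A2 leaves {(16, s, 37, 22, 14), (16, s, 37, 7, 27), (26, c, 38, 27, 3), (26, c, 38, 37, 35), (37, c, 35, 27, 3), (7, s, 27, 22, 14)}.
Projecting to A, G2: {(27, 22), (35, 27), (37, 22), (37, 7), (38, 27), (38, 37)}

{(27, 22), (35, 27), (37, 22), (37, 7), (38, 27), (38, 37)}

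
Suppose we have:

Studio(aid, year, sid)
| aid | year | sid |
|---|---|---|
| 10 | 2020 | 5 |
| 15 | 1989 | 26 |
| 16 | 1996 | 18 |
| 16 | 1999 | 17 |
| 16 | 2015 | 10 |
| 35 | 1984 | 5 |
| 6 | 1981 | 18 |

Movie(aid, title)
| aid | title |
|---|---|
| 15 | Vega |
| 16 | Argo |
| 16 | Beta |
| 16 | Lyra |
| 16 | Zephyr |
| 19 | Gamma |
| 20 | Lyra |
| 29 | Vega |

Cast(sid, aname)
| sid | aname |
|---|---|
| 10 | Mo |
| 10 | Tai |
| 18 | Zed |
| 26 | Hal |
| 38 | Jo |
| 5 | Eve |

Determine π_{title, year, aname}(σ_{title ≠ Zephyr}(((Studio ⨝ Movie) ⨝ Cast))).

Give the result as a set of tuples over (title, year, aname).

{(Argo, 1996, Zed), (Argo, 2015, Mo), (Argo, 2015, Tai), (Beta, 1996, Zed), (Beta, 2015, Mo), (Beta, 2015, Tai), (Lyra, 1996, Zed), (Lyra, 2015, Mo), (Lyra, 2015, Tai), (Vega, 1989, Hal)}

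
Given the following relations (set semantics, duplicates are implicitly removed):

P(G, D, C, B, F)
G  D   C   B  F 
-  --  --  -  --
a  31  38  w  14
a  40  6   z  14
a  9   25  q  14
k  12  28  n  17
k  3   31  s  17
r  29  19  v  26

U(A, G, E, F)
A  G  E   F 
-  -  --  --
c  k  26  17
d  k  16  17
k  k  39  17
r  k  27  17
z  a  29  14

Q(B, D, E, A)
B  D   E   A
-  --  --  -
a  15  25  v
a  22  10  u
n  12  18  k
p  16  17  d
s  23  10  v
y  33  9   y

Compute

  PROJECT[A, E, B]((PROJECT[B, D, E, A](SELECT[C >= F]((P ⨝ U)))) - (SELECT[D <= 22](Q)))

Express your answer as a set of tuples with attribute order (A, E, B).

P ⋈ U (natural join on G, F): {(a, 31, 38, w, 14, z, 29), (a, 40, 6, z, 14, z, 29), (a, 9, 25, q, 14, z, 29), (k, 12, 28, n, 17, c, 26), (k, 12, 28, n, 17, d, 16), (k, 12, 28, n, 17, k, 39), (k, 12, 28, n, 17, r, 27), (k, 3, 31, s, 17, c, 26), (k, 3, 31, s, 17, d, 16), (k, 3, 31, s, 17, k, 39), (k, 3, 31, s, 17, r, 27)}
Selection C >= F: {(a, 31, 38, w, 14, z, 29), (a, 9, 25, q, 14, z, 29), (k, 12, 28, n, 17, c, 26), (k, 12, 28, n, 17, d, 16), (k, 12, 28, n, 17, k, 39), (k, 12, 28, n, 17, r, 27), (k, 3, 31, s, 17, c, 26), (k, 3, 31, s, 17, d, 16), (k, 3, 31, s, 17, k, 39), (k, 3, 31, s, 17, r, 27)}
π[B, D, E, A]: project onto (B, D, E, A) → {(n, 12, 16, d), (n, 12, 26, c), (n, 12, 27, r), (n, 12, 39, k), (q, 9, 29, z), (s, 3, 16, d), (s, 3, 26, c), (s, 3, 27, r), (s, 3, 39, k), (w, 31, 29, z)}
Selection D <= 22: {(a, 15, 25, v), (a, 22, 10, u), (n, 12, 18, k), (p, 16, 17, d)}
Taking the difference: {(n, 12, 16, d), (n, 12, 26, c), (n, 12, 27, r), (n, 12, 39, k), (q, 9, 29, z), (s, 3, 16, d), (s, 3, 26, c), (s, 3, 27, r), (s, 3, 39, k), (w, 31, 29, z)}
π[A, E, B]: project onto (A, E, B) → {(c, 26, n), (c, 26, s), (d, 16, n), (d, 16, s), (k, 39, n), (k, 39, s), (r, 27, n), (r, 27, s), (z, 29, q), (z, 29, w)}

{(c, 26, n), (c, 26, s), (d, 16, n), (d, 16, s), (k, 39, n), (k, 39, s), (r, 27, n), (r, 27, s), (z, 29, q), (z, 29, w)}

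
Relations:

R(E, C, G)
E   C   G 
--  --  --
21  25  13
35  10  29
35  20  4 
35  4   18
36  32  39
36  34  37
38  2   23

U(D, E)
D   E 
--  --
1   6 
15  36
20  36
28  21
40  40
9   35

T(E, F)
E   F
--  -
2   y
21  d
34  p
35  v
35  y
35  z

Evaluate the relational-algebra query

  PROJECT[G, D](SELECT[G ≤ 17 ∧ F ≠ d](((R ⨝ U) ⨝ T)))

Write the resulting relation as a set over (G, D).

{(4, 9)}

R ⋈ U (natural join on E): {(21, 25, 13, 28), (35, 10, 29, 9), (35, 20, 4, 9), (35, 4, 18, 9), (36, 32, 39, 15), (36, 32, 39, 20), (36, 34, 37, 15), (36, 34, 37, 20)}
(R ⨝ U) ⋈ T (natural join on E): {(21, 25, 13, 28, d), (35, 10, 29, 9, v), (35, 10, 29, 9, y), (35, 10, 29, 9, z), (35, 20, 4, 9, v), (35, 20, 4, 9, y), (35, 20, 4, 9, z), (35, 4, 18, 9, v), (35, 4, 18, 9, y), (35, 4, 18, 9, z)}
σ[G ≤ 17 ∧ F ≠ d]: keep tuples satisfying G ≤ 17 ∧ F ≠ d → {(35, 20, 4, 9, v), (35, 20, 4, 9, y), (35, 20, 4, 9, z)}
π_{G, D} gives {(4, 9)} (2 duplicate(s) eliminated).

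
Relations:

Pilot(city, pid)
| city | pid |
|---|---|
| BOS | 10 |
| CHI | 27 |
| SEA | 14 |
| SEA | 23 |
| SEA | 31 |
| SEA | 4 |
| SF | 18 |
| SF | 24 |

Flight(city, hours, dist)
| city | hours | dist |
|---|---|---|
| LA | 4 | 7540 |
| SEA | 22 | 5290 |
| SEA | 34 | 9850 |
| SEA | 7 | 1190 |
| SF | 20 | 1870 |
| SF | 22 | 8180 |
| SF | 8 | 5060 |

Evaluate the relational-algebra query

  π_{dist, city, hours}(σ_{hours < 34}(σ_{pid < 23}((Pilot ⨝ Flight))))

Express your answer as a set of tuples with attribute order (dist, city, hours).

{(1190, SEA, 7), (1870, SF, 20), (5060, SF, 8), (5290, SEA, 22), (8180, SF, 22)}

Joining Pilot and Flight on city yields {(SEA, 14, 22, 5290), (SEA, 14, 34, 9850), (SEA, 14, 7, 1190), (SEA, 23, 22, 5290), (SEA, 23, 34, 9850), (SEA, 23, 7, 1190), (SEA, 31, 22, 5290), (SEA, 31, 34, 9850), (SEA, 31, 7, 1190), (SEA, 4, 22, 5290), (SEA, 4, 34, 9850), (SEA, 4, 7, 1190), (SF, 18, 20, 1870), (SF, 18, 22, 8180), (SF, 18, 8, 5060), (SF, 24, 20, 1870), (SF, 24, 22, 8180), (SF, 24, 8, 5060)}.
Selection pid < 23: {(SEA, 14, 22, 5290), (SEA, 14, 34, 9850), (SEA, 14, 7, 1190), (SEA, 4, 22, 5290), (SEA, 4, 34, 9850), (SEA, 4, 7, 1190), (SF, 18, 20, 1870), (SF, 18, 22, 8180), (SF, 18, 8, 5060)}
Selection hours < 34: {(SEA, 14, 22, 5290), (SEA, 14, 7, 1190), (SEA, 4, 22, 5290), (SEA, 4, 7, 1190), (SF, 18, 20, 1870), (SF, 18, 22, 8180), (SF, 18, 8, 5060)}
Projecting to dist, city, hours (2 duplicate(s) eliminated): {(1190, SEA, 7), (1870, SF, 20), (5060, SF, 8), (5290, SEA, 22), (8180, SF, 22)}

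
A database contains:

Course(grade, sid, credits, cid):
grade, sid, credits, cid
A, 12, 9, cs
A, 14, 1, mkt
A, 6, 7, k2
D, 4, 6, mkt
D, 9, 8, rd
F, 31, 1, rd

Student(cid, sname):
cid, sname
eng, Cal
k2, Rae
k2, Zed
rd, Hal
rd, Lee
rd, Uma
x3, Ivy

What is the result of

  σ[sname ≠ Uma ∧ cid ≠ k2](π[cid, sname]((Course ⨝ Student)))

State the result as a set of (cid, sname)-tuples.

Natural join on cid: {(A, 6, 7, k2, Rae), (A, 6, 7, k2, Zed), (D, 9, 8, rd, Hal), (D, 9, 8, rd, Lee), (D, 9, 8, rd, Uma), (F, 31, 1, rd, Hal), (F, 31, 1, rd, Lee), (F, 31, 1, rd, Uma)}
Keep only column(s) cid, sname (3 duplicate(s) eliminated): {(k2, Rae), (k2, Zed), (rd, Hal), (rd, Lee), (rd, Uma)}
σ[sname ≠ Uma ∧ cid ≠ k2]: keep tuples satisfying sname ≠ Uma ∧ cid ≠ k2 → {(rd, Hal), (rd, Lee)}

{(rd, Hal), (rd, Lee)}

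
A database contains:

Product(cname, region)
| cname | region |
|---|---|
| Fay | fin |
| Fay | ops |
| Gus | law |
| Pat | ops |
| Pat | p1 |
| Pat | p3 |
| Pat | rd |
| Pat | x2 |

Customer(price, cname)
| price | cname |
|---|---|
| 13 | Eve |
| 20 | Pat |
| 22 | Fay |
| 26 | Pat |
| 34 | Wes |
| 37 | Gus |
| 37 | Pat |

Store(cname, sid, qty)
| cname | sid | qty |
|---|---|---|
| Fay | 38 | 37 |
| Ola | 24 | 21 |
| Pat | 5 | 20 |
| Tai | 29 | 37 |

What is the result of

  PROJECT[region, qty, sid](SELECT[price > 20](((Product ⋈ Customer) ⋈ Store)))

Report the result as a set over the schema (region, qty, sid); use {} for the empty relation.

Joining Product and Customer on cname yields {(Fay, fin, 22), (Fay, ops, 22), (Gus, law, 37), (Pat, ops, 20), (Pat, ops, 26), (Pat, ops, 37), (Pat, p1, 20), (Pat, p1, 26), (Pat, p1, 37), (Pat, p3, 20), (Pat, p3, 26), (Pat, p3, 37), (Pat, rd, 20), (Pat, rd, 26), (Pat, rd, 37), (Pat, x2, 20), (Pat, x2, 26), (Pat, x2, 37)}.
Joining (Product ⋈ Customer) and Store on cname yields {(Fay, fin, 22, 38, 37), (Fay, ops, 22, 38, 37), (Pat, ops, 20, 5, 20), (Pat, ops, 26, 5, 20), (Pat, ops, 37, 5, 20), (Pat, p1, 20, 5, 20), (Pat, p1, 26, 5, 20), (Pat, p1, 37, 5, 20), (Pat, p3, 20, 5, 20), (Pat, p3, 26, 5, 20), (Pat, p3, 37, 5, 20), (Pat, rd, 20, 5, 20), (Pat, rd, 26, 5, 20), (Pat, rd, 37, 5, 20), (Pat, x2, 20, 5, 20), (Pat, x2, 26, 5, 20), (Pat, x2, 37, 5, 20)}.
Apply σ_{price > 20}; surviving tuples: {(Fay, fin, 22, 38, 37), (Fay, ops, 22, 38, 37), (Pat, ops, 26, 5, 20), (Pat, ops, 37, 5, 20), (Pat, p1, 26, 5, 20), (Pat, p1, 37, 5, 20), (Pat, p3, 26, 5, 20), (Pat, p3, 37, 5, 20), (Pat, rd, 26, 5, 20), (Pat, rd, 37, 5, 20), (Pat, x2, 26, 5, 20), (Pat, x2, 37, 5, 20)}
Keep only column(s) region, qty, sid (5 duplicate(s) eliminated): {(fin, 37, 38), (ops, 20, 5), (ops, 37, 38), (p1, 20, 5), (p3, 20, 5), (rd, 20, 5), (x2, 20, 5)}

{(fin, 37, 38), (ops, 20, 5), (ops, 37, 38), (p1, 20, 5), (p3, 20, 5), (rd, 20, 5), (x2, 20, 5)}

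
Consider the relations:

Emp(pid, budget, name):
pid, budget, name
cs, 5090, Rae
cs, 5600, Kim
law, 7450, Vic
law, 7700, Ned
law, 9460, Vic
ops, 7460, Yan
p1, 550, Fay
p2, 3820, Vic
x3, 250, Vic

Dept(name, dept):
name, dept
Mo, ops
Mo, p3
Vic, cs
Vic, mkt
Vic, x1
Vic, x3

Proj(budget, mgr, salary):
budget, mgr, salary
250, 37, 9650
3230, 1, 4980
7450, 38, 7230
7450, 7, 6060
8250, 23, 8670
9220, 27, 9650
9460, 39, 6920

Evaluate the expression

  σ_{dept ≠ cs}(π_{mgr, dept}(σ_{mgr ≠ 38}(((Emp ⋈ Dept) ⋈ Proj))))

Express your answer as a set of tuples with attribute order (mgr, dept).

Emp ⋈ Dept (natural join on name): {(law, 7450, Vic, cs), (law, 7450, Vic, mkt), (law, 7450, Vic, x1), (law, 7450, Vic, x3), (law, 9460, Vic, cs), (law, 9460, Vic, mkt), (law, 9460, Vic, x1), (law, 9460, Vic, x3), (p2, 3820, Vic, cs), (p2, 3820, Vic, mkt), (p2, 3820, Vic, x1), (p2, 3820, Vic, x3), (x3, 250, Vic, cs), (x3, 250, Vic, mkt), (x3, 250, Vic, x1), (x3, 250, Vic, x3)}
(Emp ⋈ Dept) ⋈ Proj (natural join on budget): {(law, 7450, Vic, cs, 38, 7230), (law, 7450, Vic, cs, 7, 6060), (law, 7450, Vic, mkt, 38, 7230), (law, 7450, Vic, mkt, 7, 6060), (law, 7450, Vic, x1, 38, 7230), (law, 7450, Vic, x1, 7, 6060), (law, 7450, Vic, x3, 38, 7230), (law, 7450, Vic, x3, 7, 6060), (law, 9460, Vic, cs, 39, 6920), (law, 9460, Vic, mkt, 39, 6920), (law, 9460, Vic, x1, 39, 6920), (law, 9460, Vic, x3, 39, 6920), (x3, 250, Vic, cs, 37, 9650), (x3, 250, Vic, mkt, 37, 9650), (x3, 250, Vic, x1, 37, 9650), (x3, 250, Vic, x3, 37, 9650)}
σ[mgr ≠ 38]: keep tuples satisfying mgr ≠ 38 → {(law, 7450, Vic, cs, 7, 6060), (law, 7450, Vic, mkt, 7, 6060), (law, 7450, Vic, x1, 7, 6060), (law, 7450, Vic, x3, 7, 6060), (law, 9460, Vic, cs, 39, 6920), (law, 9460, Vic, mkt, 39, 6920), (law, 9460, Vic, x1, 39, 6920), (law, 9460, Vic, x3, 39, 6920), (x3, 250, Vic, cs, 37, 9650), (x3, 250, Vic, mkt, 37, 9650), (x3, 250, Vic, x1, 37, 9650), (x3, 250, Vic, x3, 37, 9650)}
Keep only column(s) mgr, dept: {(37, cs), (37, mkt), (37, x1), (37, x3), (39, cs), (39, mkt), (39, x1), (39, x3), (7, cs), (7, mkt), (7, x1), (7, x3)}
σ[dept ≠ cs]: keep tuples satisfying dept ≠ cs → {(37, mkt), (37, x1), (37, x3), (39, mkt), (39, x1), (39, x3), (7, mkt), (7, x1), (7, x3)}

{(37, mkt), (37, x1), (37, x3), (39, mkt), (39, x1), (39, x3), (7, mkt), (7, x1), (7, x3)}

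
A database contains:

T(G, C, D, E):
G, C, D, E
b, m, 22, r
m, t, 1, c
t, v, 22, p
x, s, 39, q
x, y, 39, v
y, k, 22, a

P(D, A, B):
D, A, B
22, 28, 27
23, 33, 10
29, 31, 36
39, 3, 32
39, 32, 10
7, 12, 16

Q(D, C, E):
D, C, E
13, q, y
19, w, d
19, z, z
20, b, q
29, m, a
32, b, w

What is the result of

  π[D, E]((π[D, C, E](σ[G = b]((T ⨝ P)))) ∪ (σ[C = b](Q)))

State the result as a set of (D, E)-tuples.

{(20, q), (22, r), (32, w)}

Natural join on D: {(b, m, 22, r, 28, 27), (t, v, 22, p, 28, 27), (x, s, 39, q, 3, 32), (x, s, 39, q, 32, 10), (x, y, 39, v, 3, 32), (x, y, 39, v, 32, 10), (y, k, 22, a, 28, 27)}
σ[G = b]: keep tuples satisfying G = b → {(b, m, 22, r, 28, 27)}
Projecting to D, C, E: {(22, m, r)}
σ[C = b]: keep tuples satisfying C = b → {(20, b, q), (32, b, w)}
Set union of the two operands is {(20, b, q), (22, m, r), (32, b, w)}.
Projecting to D, E: {(20, q), (22, r), (32, w)}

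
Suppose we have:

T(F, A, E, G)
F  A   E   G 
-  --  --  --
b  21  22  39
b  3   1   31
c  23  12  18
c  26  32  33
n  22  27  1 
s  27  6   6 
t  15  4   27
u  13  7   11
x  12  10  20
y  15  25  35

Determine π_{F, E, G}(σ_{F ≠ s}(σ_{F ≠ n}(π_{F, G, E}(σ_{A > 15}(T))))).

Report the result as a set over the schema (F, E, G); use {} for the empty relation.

{(b, 22, 39), (c, 12, 18), (c, 32, 33)}

σ[A > 15]: keep tuples satisfying A > 15 → {(b, 21, 22, 39), (c, 23, 12, 18), (c, 26, 32, 33), (n, 22, 27, 1), (s, 27, 6, 6)}
Projecting to F, G, E: {(b, 39, 22), (c, 18, 12), (c, 33, 32), (n, 1, 27), (s, 6, 6)}
σ[F ≠ n]: keep tuples satisfying F ≠ n → {(b, 39, 22), (c, 18, 12), (c, 33, 32), (s, 6, 6)}
σ[F ≠ s]: keep tuples satisfying F ≠ s → {(b, 39, 22), (c, 18, 12), (c, 33, 32)}
Projecting to F, E, G: {(b, 22, 39), (c, 12, 18), (c, 32, 33)}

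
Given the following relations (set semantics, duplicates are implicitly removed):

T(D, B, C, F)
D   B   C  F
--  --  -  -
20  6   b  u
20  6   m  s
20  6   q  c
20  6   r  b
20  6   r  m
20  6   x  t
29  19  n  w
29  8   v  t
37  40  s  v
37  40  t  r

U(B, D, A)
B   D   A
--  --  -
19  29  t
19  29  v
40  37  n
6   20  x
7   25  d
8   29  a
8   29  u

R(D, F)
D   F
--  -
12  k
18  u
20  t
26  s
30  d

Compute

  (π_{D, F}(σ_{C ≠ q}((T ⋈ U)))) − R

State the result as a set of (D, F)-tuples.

Joining T and U on D, B yields {(20, 6, b, u, x), (20, 6, m, s, x), (20, 6, q, c, x), (20, 6, r, b, x), (20, 6, r, m, x), (20, 6, x, t, x), (29, 19, n, w, t), (29, 19, n, w, v), (29, 8, v, t, a), (29, 8, v, t, u), (37, 40, s, v, n), (37, 40, t, r, n)}.
Filtering on C ≠ q leaves {(20, 6, b, u, x), (20, 6, m, s, x), (20, 6, r, b, x), (20, 6, r, m, x), (20, 6, x, t, x), (29, 19, n, w, t), (29, 19, n, w, v), (29, 8, v, t, a), (29, 8, v, t, u), (37, 40, s, v, n), (37, 40, t, r, n)}.
π_{D, F} gives {(20, b), (20, m), (20, s), (20, t), (20, u), (29, t), (29, w), (37, r), (37, v)} (2 duplicate(s) eliminated).
Taking the difference: {(20, b), (20, m), (20, s), (20, u), (29, t), (29, w), (37, r), (37, v)}

{(20, b), (20, m), (20, s), (20, u), (29, t), (29, w), (37, r), (37, v)}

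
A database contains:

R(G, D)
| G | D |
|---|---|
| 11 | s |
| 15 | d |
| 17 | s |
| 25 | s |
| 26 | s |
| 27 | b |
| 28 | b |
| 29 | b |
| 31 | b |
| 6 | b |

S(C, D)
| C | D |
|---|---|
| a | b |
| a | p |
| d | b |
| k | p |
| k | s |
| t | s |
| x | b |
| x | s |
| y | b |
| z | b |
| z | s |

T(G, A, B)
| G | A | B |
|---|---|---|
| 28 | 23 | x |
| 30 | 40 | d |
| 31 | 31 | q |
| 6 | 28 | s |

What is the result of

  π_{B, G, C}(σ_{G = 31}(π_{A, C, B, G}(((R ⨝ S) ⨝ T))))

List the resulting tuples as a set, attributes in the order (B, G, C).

{(q, 31, a), (q, 31, d), (q, 31, x), (q, 31, y), (q, 31, z)}

R ⋈ S (natural join on D): {(11, s, k), (11, s, t), (11, s, x), (11, s, z), (17, s, k), (17, s, t), (17, s, x), (17, s, z), (25, s, k), (25, s, t), (25, s, x), (25, s, z), (26, s, k), (26, s, t), (26, s, x), (26, s, z), (27, b, a), (27, b, d), (27, b, x), (27, b, y), (27, b, z), (28, b, a), (28, b, d), (28, b, x), (28, b, y), (28, b, z), (29, b, a), (29, b, d), (29, b, x), (29, b, y), (29, b, z), (31, b, a), (31, b, d), (31, b, x), (31, b, y), (31, b, z), (6, b, a), (6, b, d), (6, b, x), (6, b, y), (6, b, z)}
(R ⨝ S) ⋈ T (natural join on G): {(28, b, a, 23, x), (28, b, d, 23, x), (28, b, x, 23, x), (28, b, y, 23, x), (28, b, z, 23, x), (31, b, a, 31, q), (31, b, d, 31, q), (31, b, x, 31, q), (31, b, y, 31, q), (31, b, z, 31, q), (6, b, a, 28, s), (6, b, d, 28, s), (6, b, x, 28, s), (6, b, y, 28, s), (6, b, z, 28, s)}
Projecting to A, C, B, G: {(23, a, x, 28), (23, d, x, 28), (23, x, x, 28), (23, y, x, 28), (23, z, x, 28), (28, a, s, 6), (28, d, s, 6), (28, x, s, 6), (28, y, s, 6), (28, z, s, 6), (31, a, q, 31), (31, d, q, 31), (31, x, q, 31), (31, y, q, 31), (31, z, q, 31)}
Apply σ_{G = 31}; surviving tuples: {(31, a, q, 31), (31, d, q, 31), (31, x, q, 31), (31, y, q, 31), (31, z, q, 31)}
Projecting to B, G, C: {(q, 31, a), (q, 31, d), (q, 31, x), (q, 31, y), (q, 31, z)}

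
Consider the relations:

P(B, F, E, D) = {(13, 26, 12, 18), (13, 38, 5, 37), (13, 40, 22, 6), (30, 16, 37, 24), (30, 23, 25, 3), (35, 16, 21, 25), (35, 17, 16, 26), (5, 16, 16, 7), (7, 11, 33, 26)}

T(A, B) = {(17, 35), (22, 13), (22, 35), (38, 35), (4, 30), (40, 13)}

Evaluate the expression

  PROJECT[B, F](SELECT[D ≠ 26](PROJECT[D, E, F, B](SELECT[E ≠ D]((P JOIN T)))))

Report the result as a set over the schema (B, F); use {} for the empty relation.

{(13, 26), (13, 38), (13, 40), (30, 16), (30, 23), (35, 16)}

Joining P and T on B yields {(13, 26, 12, 18, 22), (13, 26, 12, 18, 40), (13, 38, 5, 37, 22), (13, 38, 5, 37, 40), (13, 40, 22, 6, 22), (13, 40, 22, 6, 40), (30, 16, 37, 24, 4), (30, 23, 25, 3, 4), (35, 16, 21, 25, 17), (35, 16, 21, 25, 22), (35, 16, 21, 25, 38), (35, 17, 16, 26, 17), (35, 17, 16, 26, 22), (35, 17, 16, 26, 38)}.
Filtering on E ≠ D leaves {(13, 26, 12, 18, 22), (13, 26, 12, 18, 40), (13, 38, 5, 37, 22), (13, 38, 5, 37, 40), (13, 40, 22, 6, 22), (13, 40, 22, 6, 40), (30, 16, 37, 24, 4), (30, 23, 25, 3, 4), (35, 16, 21, 25, 17), (35, 16, 21, 25, 22), (35, 16, 21, 25, 38), (35, 17, 16, 26, 17), (35, 17, 16, 26, 22), (35, 17, 16, 26, 38)}.
π[D, E, F, B]: project onto (D, E, F, B) (7 duplicate(s) eliminated) → {(18, 12, 26, 13), (24, 37, 16, 30), (25, 21, 16, 35), (26, 16, 17, 35), (3, 25, 23, 30), (37, 5, 38, 13), (6, 22, 40, 13)}
Filtering on D ≠ 26 leaves {(18, 12, 26, 13), (24, 37, 16, 30), (25, 21, 16, 35), (3, 25, 23, 30), (37, 5, 38, 13), (6, 22, 40, 13)}.
π[B, F]: project onto (B, F) → {(13, 26), (13, 38), (13, 40), (30, 16), (30, 23), (35, 16)}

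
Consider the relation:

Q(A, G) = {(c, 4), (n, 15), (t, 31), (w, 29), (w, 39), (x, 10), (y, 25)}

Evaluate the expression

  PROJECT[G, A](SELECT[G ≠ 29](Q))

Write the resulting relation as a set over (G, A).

{(10, x), (15, n), (25, y), (31, t), (39, w), (4, c)}

Apply σ_{G ≠ 29}; surviving tuples: {(c, 4), (n, 15), (t, 31), (w, 39), (x, 10), (y, 25)}
π_{G, A} gives {(10, x), (15, n), (25, y), (31, t), (39, w), (4, c)}.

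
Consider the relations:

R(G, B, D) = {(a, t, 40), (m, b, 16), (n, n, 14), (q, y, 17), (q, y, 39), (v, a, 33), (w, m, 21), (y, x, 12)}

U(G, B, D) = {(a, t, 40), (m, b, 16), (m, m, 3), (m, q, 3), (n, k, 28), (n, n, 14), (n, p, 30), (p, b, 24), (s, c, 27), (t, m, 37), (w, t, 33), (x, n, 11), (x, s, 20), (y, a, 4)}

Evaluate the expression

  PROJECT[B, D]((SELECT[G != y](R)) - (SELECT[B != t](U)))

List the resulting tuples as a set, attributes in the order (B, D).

σ[G != y]: keep tuples satisfying G != y → {(a, t, 40), (m, b, 16), (n, n, 14), (q, y, 17), (q, y, 39), (v, a, 33), (w, m, 21)}
σ[B != t]: keep tuples satisfying B != t → {(m, b, 16), (m, m, 3), (m, q, 3), (n, k, 28), (n, n, 14), (n, p, 30), (p, b, 24), (s, c, 27), (t, m, 37), (x, n, 11), (x, s, 20), (y, a, 4)}
Taking the difference: {(a, t, 40), (q, y, 17), (q, y, 39), (v, a, 33), (w, m, 21)}
Projecting to B, D: {(a, 33), (m, 21), (t, 40), (y, 17), (y, 39)}

{(a, 33), (m, 21), (t, 40), (y, 17), (y, 39)}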